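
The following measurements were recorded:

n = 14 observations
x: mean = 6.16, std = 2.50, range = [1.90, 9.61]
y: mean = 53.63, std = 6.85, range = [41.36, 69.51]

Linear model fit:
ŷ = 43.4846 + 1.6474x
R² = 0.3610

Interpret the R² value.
R² = 0.3610 means 36.10% of the variation in y is explained by the linear relationship with x. This indicates a moderate fit.

The coefficient of determination R² is the fraction of the total variation in y that the fitted line accounts for.

Here R² = 0.3610:
- Explained: 36.10% of the variation in y
- Unexplained (residual): 100% − 36.10% = 63.90%
- Rule of thumb (below 0.3 weak; 0.3 to below 0.7 moderate; 0.7 and above strong) → moderate

Calculation: R² = 1 − (SS_res / SS_tot), where SS_res is the sum of squared residuals and SS_tot the total sum of squares.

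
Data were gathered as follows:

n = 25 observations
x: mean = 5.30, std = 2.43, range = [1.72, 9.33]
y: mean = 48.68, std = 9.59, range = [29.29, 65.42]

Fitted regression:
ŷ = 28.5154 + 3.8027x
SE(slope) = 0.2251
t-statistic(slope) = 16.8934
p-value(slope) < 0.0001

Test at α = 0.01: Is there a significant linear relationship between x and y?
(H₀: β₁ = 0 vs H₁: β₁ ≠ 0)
p-value < 0.0001 < α = 0.01, so we reject H₀. The relationship is significant.

Hypothesis test for the slope coefficient:

H₀: β₁ = 0 (no linear relationship)
H₁: β₁ ≠ 0 (linear relationship exists)

Test statistic: t = β̂₁ / SE(β̂₁) = 3.8027 / 0.2251 = 16.8934

With df = 23, the two-sided p-value for |t| = 16.8934 is <0.0001.

Decision rule: reject H₀ if p-value < α.
p-value < 0.0001 < α = 0.01 → reject H₀.

Conclusion: the linear association between x and y is significant at the 1% level.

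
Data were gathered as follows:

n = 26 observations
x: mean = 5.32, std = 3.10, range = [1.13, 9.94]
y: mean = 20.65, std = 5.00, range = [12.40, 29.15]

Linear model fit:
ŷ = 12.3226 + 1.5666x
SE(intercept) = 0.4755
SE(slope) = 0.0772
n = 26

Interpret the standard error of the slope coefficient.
SE(β̂₁) = 0.0772 is the estimated standard deviation of the slope estimate across repeated samples; relative to β̂₁ = 1.5666 that is 4.9%, a precise estimate.

SE(β̂₁) = 0.0772 says: if we drew many samples of n = 26 from the same population and refit each time, the fitted slopes would scatter with a standard deviation of roughly 0.0772 around the true β₁.

Relative precision:
- SE / |β̂₁| = 0.0772 / 1.5666 = 4.9%
- Rule of thumb (under 20%: precise; 20% to under 50%: moderately precise; 50% or more: imprecise) → precise

Link to interval estimation: a confidence interval for β₁ is β̂₁ ± t* × 0.0772, so SE sets the half-width per unit of t*.

What drives SE(β̂₁): wider spread of x values → smaller SE; larger n (here n = 26) → smaller SE; more residual scatter → larger SE.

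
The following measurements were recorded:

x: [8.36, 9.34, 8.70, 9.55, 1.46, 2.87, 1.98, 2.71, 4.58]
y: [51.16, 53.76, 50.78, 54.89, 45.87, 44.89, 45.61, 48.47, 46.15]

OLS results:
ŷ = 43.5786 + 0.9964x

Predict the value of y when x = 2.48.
ŷ = 46.0497

To predict y for x = 2.48, substitute into the regression equation:

ŷ = 43.5786 + 0.9964 × 2.48
ŷ = 43.5786 + 2.4711
ŷ = 46.0497

This is a point prediction; actual observations scatter around it by roughly the residual standard deviation.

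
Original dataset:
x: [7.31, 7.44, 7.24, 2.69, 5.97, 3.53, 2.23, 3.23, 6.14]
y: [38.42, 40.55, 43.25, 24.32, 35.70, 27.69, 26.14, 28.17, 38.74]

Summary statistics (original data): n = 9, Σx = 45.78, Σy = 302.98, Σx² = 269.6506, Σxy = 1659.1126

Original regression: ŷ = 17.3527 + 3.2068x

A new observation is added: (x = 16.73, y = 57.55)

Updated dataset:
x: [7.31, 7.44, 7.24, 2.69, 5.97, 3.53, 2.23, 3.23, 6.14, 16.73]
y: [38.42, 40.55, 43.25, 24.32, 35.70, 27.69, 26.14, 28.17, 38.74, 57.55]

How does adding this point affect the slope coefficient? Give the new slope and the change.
The slope changes from 3.2068 to 2.3191 (change of -0.8877, or -27.7%).

The new point has HIGH LEVERAGE: x = 16.73 is far from the original mean x̄ = 45.78/9 ≈ 5.09 (original range [2.23, 7.44]).

Step 1: Update the sums with the new point (n goes from 9 to 10)
Σx  = 45.78 + 16.73 = 62.51
Σy  = 302.98 + 57.55 = 360.53
Σx² = 269.6506 + 16.73² = 269.6506 + 279.8929 = 549.5435
Σxy = 1659.1126 + 16.73×57.55 = 1659.1126 + 962.8115 = 2621.9241

Step 2: Recompute the slope with b₁ = (nΣxy − ΣxΣy) / (nΣx² − (Σx)²)
Numerator   = 10×2621.9241 − 62.51×360.53 = 26219.2410 − 22536.7303 = 3682.5107
Denominator = 10×549.5435 − 62.51² = 5495.4350 − 3907.5001 = 1587.9349
b₁(new) = 3682.5107 / 1587.9349 = 2.3191

(Same formula on the original sums: (9×1659.1126 − 45.78×302.98) / (9×269.6506 − 45.78²) = 1061.5890 / 331.0470 = 3.2068, matching the given fit.)

Step 3: Change in slope
Δβ₁ = 2.3191 − 3.2068 = -0.8877
Relative change = -0.8877 / 3.2068 × 100% = -27.7%
→ the slope decreases when the point is added.

Because the point sits below the extension of the original line at a high-leverage x, it tilts the fit down.
In practice: check such a point for data-entry or measurement error.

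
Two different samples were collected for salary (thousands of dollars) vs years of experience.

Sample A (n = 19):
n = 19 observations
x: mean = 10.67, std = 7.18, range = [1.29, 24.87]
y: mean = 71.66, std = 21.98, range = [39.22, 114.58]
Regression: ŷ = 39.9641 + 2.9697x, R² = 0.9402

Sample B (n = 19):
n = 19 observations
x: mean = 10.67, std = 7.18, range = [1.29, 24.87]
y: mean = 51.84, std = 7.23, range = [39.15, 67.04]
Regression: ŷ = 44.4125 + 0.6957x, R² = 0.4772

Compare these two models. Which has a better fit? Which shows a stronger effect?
Model A has the better fit (R² = 0.9402 vs 0.4772). Model A shows the stronger effect (|β₁| = 2.9697 vs 0.6957).

Model Comparison:

Goodness of fit (R²):
- Model A: R² = 0.9402 → 94.02% of variance in salary explained
- Model B: R² = 0.4772 → 47.72% of variance in salary explained
- 0.9402 > 0.4772 → Model A has the better fit

Strength of effect — compare |β₁|:
- Model A: β₁ = 2.9697 → predicted salary rises 2.9697 thousand dollars per additional year of experience
- Model B: β₁ = 0.6957 → predicted salary rises 0.6957 thousand dollars per additional year of experience
- |2.9697| > |0.6957| → Model A shows the stronger marginal effect

Notes:
- A better fit (higher R²) doesn't necessarily mean a more important relationship.
- The two samples could reflect different populations, time periods, or measurement quality.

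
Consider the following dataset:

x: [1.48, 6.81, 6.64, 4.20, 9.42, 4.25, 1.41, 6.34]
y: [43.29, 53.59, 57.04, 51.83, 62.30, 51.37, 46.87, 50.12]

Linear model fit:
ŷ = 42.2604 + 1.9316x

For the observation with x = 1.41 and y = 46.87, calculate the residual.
Residual = 1.8860

The residual is the difference between the actual value and the predicted value:

Residual = y - ŷ

Step 1: Calculate predicted value
ŷ = 42.2604 + 1.9316 × 1.41
ŷ = 44.9840

Step 2: Calculate residual
Residual = 46.87 - 44.9840
Residual = 1.8860

Interpretation: the model underestimates the actual value by 1.8860 at this point (positive residual → observation lies above the fitted line).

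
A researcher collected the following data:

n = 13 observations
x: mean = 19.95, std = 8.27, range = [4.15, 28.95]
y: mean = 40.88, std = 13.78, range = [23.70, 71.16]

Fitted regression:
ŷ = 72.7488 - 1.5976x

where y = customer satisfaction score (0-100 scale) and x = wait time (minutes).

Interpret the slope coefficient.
On average, satisfaction score is about 1.5976 points lower for every extra minute of wait time.

β₁ = -1.5976 is the change in predicted satisfaction score (points) per additional minute of wait time.

Interpretation:
- Wait time up by 1 minute → predicted satisfaction score decreases by 1.5976 points
- This is a linear approximation: the same per-unit change is assumed across the whole observed x range
- The sign (−) gives the direction; the magnitude 1.5976 gives the size of the effect per minute

The intercept β₀ = 72.7488 is the predicted satisfaction score when wait time = 0; since the smallest observed x is 4.15, this is an extrapolation and mainly anchors the line.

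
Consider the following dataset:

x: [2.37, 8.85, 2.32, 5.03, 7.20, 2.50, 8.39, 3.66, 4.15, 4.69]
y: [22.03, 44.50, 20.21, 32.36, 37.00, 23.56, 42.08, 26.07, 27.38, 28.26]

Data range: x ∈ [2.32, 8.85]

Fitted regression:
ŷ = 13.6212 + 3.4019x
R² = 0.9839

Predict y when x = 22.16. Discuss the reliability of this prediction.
The equation gives ŷ = 89.0073; however x = 22.16 is 13.31 units above the observed range, so this extrapolated value should not be trusted.

Prediction calculation:
ŷ = 13.6212 + 3.4019 × 22.16
ŷ = 89.0073

Reliability:
- Data range: x ∈ [2.32, 8.85]
- Prediction point: x = 22.16 is 13.31 units above the observed range → this is EXTRAPOLATION, not interpolation

Why that matters here:
- The linear relationship may not hold outside the observed range
- There are no observations near this x to validate the fitted line there

A defensible statement: 'if the linear trend continued to x = 22.16, y would be about 89.0073' — the premise is untested.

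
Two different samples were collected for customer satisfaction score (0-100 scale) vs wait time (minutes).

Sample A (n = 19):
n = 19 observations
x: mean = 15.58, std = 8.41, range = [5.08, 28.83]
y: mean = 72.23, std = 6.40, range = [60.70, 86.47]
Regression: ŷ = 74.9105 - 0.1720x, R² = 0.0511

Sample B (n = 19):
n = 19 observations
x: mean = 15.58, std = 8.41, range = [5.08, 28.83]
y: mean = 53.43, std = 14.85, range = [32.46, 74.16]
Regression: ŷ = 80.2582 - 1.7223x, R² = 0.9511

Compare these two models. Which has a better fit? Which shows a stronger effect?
Model B has the better fit (R² = 0.9511 vs 0.0511). Model B shows the stronger effect (|β₁| = 1.7223 vs 0.1720).

Model Comparison:

Fit — compare R²:
- Model A: R² = 0.0511 → 5.11% of variance in satisfaction score explained
- Model B: R² = 0.9511 → 95.11% of variance in satisfaction score explained
- 0.9511 > 0.0511 → Model B has the better fit

Which has the larger per-minute effect? (|β₁|)
- Model A: β₁ = -0.1720 → predicted satisfaction score falls 0.1720 points per additional minute of wait time
- Model B: β₁ = -1.7223 → predicted satisfaction score falls 1.7223 points per additional minute of wait time
- |-0.1720| < |-1.7223| → Model B shows the stronger marginal effect

Notes:
- R² measures how tightly points cluster around the line; β₁ measures how steep the line is — they answer different questions.
- A steeper slope doesn't make a better model if the scatter around the line is large.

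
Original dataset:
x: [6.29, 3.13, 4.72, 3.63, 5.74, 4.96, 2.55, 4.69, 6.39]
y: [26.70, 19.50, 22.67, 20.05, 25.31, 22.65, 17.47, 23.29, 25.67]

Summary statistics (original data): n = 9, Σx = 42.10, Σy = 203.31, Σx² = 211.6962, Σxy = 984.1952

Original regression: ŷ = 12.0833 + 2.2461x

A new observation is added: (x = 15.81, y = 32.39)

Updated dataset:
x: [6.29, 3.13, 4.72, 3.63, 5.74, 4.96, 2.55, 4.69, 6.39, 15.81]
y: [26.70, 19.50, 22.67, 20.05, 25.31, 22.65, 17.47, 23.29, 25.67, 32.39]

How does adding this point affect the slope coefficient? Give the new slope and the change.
Adding the point moves β₁ from 2.2461 to 1.0400, i.e. it decreases by 1.2061 (-53.7%).

x = 15.81 lies well outside the original x-range [2.55, 6.39] (x̄ ≈ 4.68), so this observation has high leverage and can move the slope substantially.

Step 1: Update the sums with the new point (n goes from 9 to 10)
Σx  = 42.10 + 15.81 = 57.91
Σy  = 203.31 + 32.39 = 235.70
Σx² = 211.6962 + 15.81² = 211.6962 + 249.9561 = 461.6523
Σxy = 984.1952 + 15.81×32.39 = 984.1952 + 512.0859 = 1496.2811

Step 2: Recompute the slope with b₁ = (nΣxy − ΣxΣy) / (nΣx² − (Σx)²)
Numerator   = 10×1496.2811 − 57.91×235.70 = 14962.8110 − 13649.3870 = 1313.4240
Denominator = 10×461.6523 − 57.91² = 4616.5230 − 3353.5681 = 1262.9549
b₁(new) = 1313.4240 / 1262.9549 = 1.0400

(Same formula on the original sums: (9×984.1952 − 42.10×203.31) / (9×211.6962 − 42.10²) = 298.4058 / 132.8558 = 2.2461, matching the given fit.)

Step 3: Change in slope
Δβ₁ = 1.0400 − 2.2461 = -1.2061
Relative change = -1.2061 / 2.2461 × 100% = -53.7%
→ the slope decreases when the point is added.

A high-leverage point only changes the slope if it is off the original line; here y = 32.39 is below the original trend, so the slope decreases.
In practice: check such a point for data-entry or measurement error.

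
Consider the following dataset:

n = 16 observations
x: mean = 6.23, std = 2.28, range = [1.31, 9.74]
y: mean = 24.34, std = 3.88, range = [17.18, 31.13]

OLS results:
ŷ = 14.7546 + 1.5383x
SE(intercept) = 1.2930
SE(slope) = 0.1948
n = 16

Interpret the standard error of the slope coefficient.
SE(slope) = 0.1948 measures the uncertainty in the estimated slope. The coefficient is estimated precisely (SE/|β̂₁| = 12.7%).

SE(β̂₁) = s / √Sxx, where s is the residual standard deviation and Sxx = Σ(x − x̄)². It is the yardstick for how far β̂₁ = 1.5383 could plausibly be from the true slope.

Relative precision:
- SE / |β̂₁| = 0.1948 / 1.5383 = 12.7%
- Rule of thumb (under 20%: precise; 20% to under 50%: moderately precise; 50% or more: imprecise) → precise

Link to interval estimation: a confidence interval for β₁ is β̂₁ ± t* × 0.1948, so SE sets the half-width per unit of t*.

What drives SE(β̂₁): more residual scatter → larger SE; larger n (here n = 16) → smaller SE.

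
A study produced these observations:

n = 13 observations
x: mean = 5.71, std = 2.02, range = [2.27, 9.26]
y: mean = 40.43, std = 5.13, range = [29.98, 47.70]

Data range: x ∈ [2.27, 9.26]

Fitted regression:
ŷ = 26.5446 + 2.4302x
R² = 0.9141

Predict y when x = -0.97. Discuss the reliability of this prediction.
The equation gives ŷ = 24.1873; however x = -0.97 is 3.24 units below the observed range, so this extrapolated value should not be trusted.

Prediction calculation:
ŷ = 26.5446 + 2.4302 × (-0.97)
ŷ = 24.1873

Reliability:
- Data range: x ∈ [2.27, 9.26]
- Prediction point: x = -0.97 is 3.24 units below the observed range → this is EXTRAPOLATION, not interpolation

Why that matters here:
- The standard error of prediction grows with (x − x̄)², and x = -0.97 is far from x̄ = 5.71
- The linear relationship may not hold outside the observed range
- R² describes fit only over the sampled x values; it says nothing about behaviour beyond them

The R² = 0.9141 only validates the fit within [2.27, 9.26]; treat ŷ = 24.1873 with caution.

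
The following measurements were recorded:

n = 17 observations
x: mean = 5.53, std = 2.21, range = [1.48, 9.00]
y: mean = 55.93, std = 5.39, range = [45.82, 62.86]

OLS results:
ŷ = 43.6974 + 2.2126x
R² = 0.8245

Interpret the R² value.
R² = 0.8245 means 82.45% of the variation in y is explained by the linear relationship with x. This indicates a strong fit.

R² = 1 − SS_res/SS_tot compares the residual scatter to the total scatter of y about its mean.

Here R² = 0.8245:
- Explained: 82.45% of the variation in y
- Unexplained (residual): 100% − 82.45% = 17.55%
- Rule of thumb (below 0.3 weak; 0.3 to below 0.7 moderate; 0.7 and above strong) → strong

Equivalently, for simple linear regression R² = r², so |r| = √0.8245 ≈ 0.9080.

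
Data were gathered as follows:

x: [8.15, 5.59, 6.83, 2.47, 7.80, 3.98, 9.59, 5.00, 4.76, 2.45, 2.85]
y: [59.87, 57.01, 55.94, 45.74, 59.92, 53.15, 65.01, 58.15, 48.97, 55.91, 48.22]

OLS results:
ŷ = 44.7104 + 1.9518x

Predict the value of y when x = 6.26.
ŷ = 56.9287

Plug x = 6.26 into the fitted line:

ŷ = 44.7104 + 1.9518 × 6.26
ŷ = 44.7104 + 12.2183
ŷ = 56.9287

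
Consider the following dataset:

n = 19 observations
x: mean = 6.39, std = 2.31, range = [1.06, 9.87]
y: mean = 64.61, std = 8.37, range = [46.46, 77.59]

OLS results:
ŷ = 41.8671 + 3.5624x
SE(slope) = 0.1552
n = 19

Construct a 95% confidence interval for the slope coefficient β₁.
The 95% CI for β₁ is (3.2350, 3.8898)

Confidence interval for the slope:

The 95% CI for β₁ is: β̂₁ ± t*(α/2, n-2) × SE(β̂₁)

Step 1: Find critical t-value
- Confidence level = 0.95
- Degrees of freedom = n - 2 = 19 - 2 = 17
- t*(α/2, 17) = 2.1098

Step 2: Calculate margin of error
Margin = 2.1098 × 0.1552 = 0.3274

Step 3: Construct interval
CI = 3.5624 ± 0.3274
CI = (3.2350, 3.8898)

Interpretation: We are 95% confident that the true slope β₁ lies between 3.2350 and 3.8898.
Both endpoints are positive, so the data support a genuinely positive slope at this confidence level.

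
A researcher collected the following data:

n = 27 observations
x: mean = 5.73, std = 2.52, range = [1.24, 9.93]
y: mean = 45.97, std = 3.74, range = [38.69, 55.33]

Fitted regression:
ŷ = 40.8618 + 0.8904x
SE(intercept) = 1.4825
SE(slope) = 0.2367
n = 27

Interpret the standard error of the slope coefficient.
SE(slope) = 0.2367 measures the uncertainty in the estimated slope. The coefficient is estimated with moderate precision (SE/|β̂₁| = 26.6%).

SE(β̂₁) = 0.2367 says: if we drew many samples of n = 27 from the same population and refit each time, the fitted slopes would scatter with a standard deviation of roughly 0.2367 around the true β₁.

Relative precision:
- SE / |β̂₁| = 0.2367 / 0.8904 = 26.6%
- Rule of thumb (under 20%: precise; 20% to under 50%: moderately precise; 50% or more: imprecise) → moderately precise

Rough 95% range (±2 SE): 0.8904 ± 0.4734 → (0.4170, 1.3638).

What drives SE(β̂₁): more residual scatter → larger SE; wider spread of x values → smaller SE; larger n (here n = 27) → smaller SE.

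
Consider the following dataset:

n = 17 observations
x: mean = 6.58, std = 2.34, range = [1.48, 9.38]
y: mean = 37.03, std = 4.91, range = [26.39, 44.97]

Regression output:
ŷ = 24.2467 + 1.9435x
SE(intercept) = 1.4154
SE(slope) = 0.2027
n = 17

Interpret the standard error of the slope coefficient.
The slope 1.9435 is pinned down to within about ±0.2027 (one SE) by these data — relative uncertainty 10.4%, i.e. precise.

SE(β̂₁) = s / √Sxx, where s is the residual standard deviation and Sxx = Σ(x − x̄)². It is the yardstick for how far β̂₁ = 1.9435 could plausibly be from the true slope.

Relative precision:
- SE / |β̂₁| = 0.2027 / 1.9435 = 10.4%
- Rule of thumb (under 20%: precise; 20% to under 50%: moderately precise; 50% or more: imprecise) → precise

Rough 95% range (±2 SE): 1.9435 ± 0.4054 → (1.5381, 2.3489).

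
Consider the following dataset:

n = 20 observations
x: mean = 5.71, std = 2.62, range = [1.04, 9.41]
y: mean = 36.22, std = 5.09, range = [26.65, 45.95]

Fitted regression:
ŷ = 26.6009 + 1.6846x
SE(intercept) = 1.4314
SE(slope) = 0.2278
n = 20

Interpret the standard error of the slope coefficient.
SE(slope) = 0.2278 measures the uncertainty in the estimated slope. The coefficient is estimated precisely (SE/|β̂₁| = 13.5%).

SE(β̂₁) = 0.2278 says: if we drew many samples of n = 20 from the same population and refit each time, the fitted slopes would scatter with a standard deviation of roughly 0.2278 around the true β₁.

Relative precision:
- SE / |β̂₁| = 0.2278 / 1.6846 = 13.5%
- Rule of thumb (under 20%: precise; 20% to under 50%: moderately precise; 50% or more: imprecise) → precise

Link to the t-test: t = β̂₁ / SE(β̂₁) = 1.6846 / 0.2278 = 7.3951, the statistic for H₀: β₁ = 0.

What drives SE(β̂₁): larger n (here n = 20) → smaller SE; wider spread of x values → smaller SE.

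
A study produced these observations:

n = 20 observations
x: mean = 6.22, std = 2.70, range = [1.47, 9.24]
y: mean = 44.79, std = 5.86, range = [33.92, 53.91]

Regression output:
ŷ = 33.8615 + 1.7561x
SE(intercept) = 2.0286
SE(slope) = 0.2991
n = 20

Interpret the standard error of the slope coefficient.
SE(β̂₁) = 0.2991 is the estimated standard deviation of the slope estimate across repeated samples; relative to β̂₁ = 1.7561 that is 17.0%, a precise estimate.

SE(β̂₁) = s / √Sxx, where s is the residual standard deviation and Sxx = Σ(x − x̄)². It is the yardstick for how far β̂₁ = 1.7561 could plausibly be from the true slope.

Relative precision:
- SE / |β̂₁| = 0.2991 / 1.7561 = 17.0%
- Rule of thumb (under 20%: precise; 20% to under 50%: moderately precise; 50% or more: imprecise) → precise

Link to the t-test: t = β̂₁ / SE(β̂₁) = 1.7561 / 0.2991 = 5.8713, the statistic for H₀: β₁ = 0.

What drives SE(β̂₁): wider spread of x values → smaller SE; more residual scatter → larger SE.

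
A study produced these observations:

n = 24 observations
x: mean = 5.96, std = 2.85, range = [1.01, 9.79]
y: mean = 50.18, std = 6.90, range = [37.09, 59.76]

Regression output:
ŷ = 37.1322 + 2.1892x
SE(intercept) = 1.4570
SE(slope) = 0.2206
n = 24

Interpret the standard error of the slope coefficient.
SE(slope) = 0.2206 measures the uncertainty in the estimated slope. The coefficient is estimated precisely (SE/|β̂₁| = 10.1%).

SE(β̂₁) = s / √Sxx, where s is the residual standard deviation and Sxx = Σ(x − x̄)². It is the yardstick for how far β̂₁ = 2.1892 could plausibly be from the true slope.

Relative precision:
- SE / |β̂₁| = 0.2206 / 2.1892 = 10.1%
- Rule of thumb (under 20%: precise; 20% to under 50%: moderately precise; 50% or more: imprecise) → precise

Rough 95% range (±2 SE): 2.1892 ± 0.4412 → (1.7480, 2.6304).

What drives SE(β̂₁): larger n (here n = 24) → smaller SE; more residual scatter → larger SE; wider spread of x values → smaller SE.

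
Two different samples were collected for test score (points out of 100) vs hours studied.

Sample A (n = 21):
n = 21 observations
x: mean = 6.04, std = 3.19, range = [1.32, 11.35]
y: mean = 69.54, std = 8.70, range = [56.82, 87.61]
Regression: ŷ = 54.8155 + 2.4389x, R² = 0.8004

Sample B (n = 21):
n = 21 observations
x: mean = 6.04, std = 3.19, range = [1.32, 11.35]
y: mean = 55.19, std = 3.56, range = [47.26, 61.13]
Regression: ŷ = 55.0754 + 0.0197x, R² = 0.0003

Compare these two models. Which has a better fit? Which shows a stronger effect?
Model A has the better fit (R² = 0.8004 vs 0.0003). Model A shows the stronger effect (|β₁| = 2.4389 vs 0.0197).

Model Comparison:

Which explains more variance? (R²)
- Model A: R² = 0.8004 → 80.04% of variance in test score explained
- Model B: R² = 0.0003 → 0.03% of variance in test score explained
- 0.8004 > 0.0003 → Model A has the better fit

Effect size (slope magnitude):
- Model A: β₁ = 2.4389 → predicted test score rises 2.4389 points per additional hour of study time
- Model B: β₁ = 0.0197 → predicted test score rises 0.0197 points per additional hour of study time
- |2.4389| > |0.0197| → Model A shows the stronger marginal effect

Notes:
- The two samples could reflect different populations, time periods, or measurement quality.
- A steeper slope doesn't make a better model if the scatter around the line is large.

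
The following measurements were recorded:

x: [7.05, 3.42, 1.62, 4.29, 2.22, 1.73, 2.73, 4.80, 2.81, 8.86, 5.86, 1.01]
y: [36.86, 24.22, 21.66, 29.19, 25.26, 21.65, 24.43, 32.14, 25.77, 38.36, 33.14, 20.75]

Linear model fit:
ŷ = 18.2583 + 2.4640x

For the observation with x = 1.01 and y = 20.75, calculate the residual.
Residual = 0.0031

The residual is the difference between the actual value and the predicted value:

Residual = y - ŷ

Step 1: Calculate predicted value
ŷ = 18.2583 + 2.4640 × 1.01
ŷ = 20.7469

Step 2: Calculate residual
Residual = 20.75 - 20.7469
Residual = 0.0031

The residual is positive, so the observed y = 20.75 sits above the regression line (the line underestimates it by 0.0031).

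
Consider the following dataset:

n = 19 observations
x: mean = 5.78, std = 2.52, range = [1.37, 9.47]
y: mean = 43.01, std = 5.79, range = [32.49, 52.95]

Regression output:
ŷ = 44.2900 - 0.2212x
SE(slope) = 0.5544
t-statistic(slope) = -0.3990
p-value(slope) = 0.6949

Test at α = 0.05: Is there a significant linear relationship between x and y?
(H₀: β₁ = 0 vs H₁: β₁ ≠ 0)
Fail to reject H₀: p-value = 0.6949 ≥ α = 0.05. The linear relationship is not significant at the 5% level.

Hypothesis test for the slope coefficient:

H₀: β₁ = 0 (no linear relationship)
H₁: β₁ ≠ 0 (linear relationship exists)

Test statistic: t = β̂₁ / SE(β̂₁) = -0.2212 / 0.5544 = -0.3990

With df = 17, the two-sided p-value for |t| = 0.3990 is 0.6949.

Decision rule: reject H₀ if p-value < α.
p-value = 0.6949 ≥ α = 0.05 → fail to reject H₀.

At α = 0.05 the data do not provide convincing evidence of a nonzero slope.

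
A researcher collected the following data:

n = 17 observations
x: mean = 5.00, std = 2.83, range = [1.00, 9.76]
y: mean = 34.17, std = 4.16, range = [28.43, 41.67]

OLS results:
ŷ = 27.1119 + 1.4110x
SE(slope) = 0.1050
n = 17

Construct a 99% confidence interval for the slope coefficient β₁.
The 99% CI for β₁ is (1.1016, 1.7204)

Confidence interval for the slope:

The 99% CI for β₁ is: β̂₁ ± t*(α/2, n-2) × SE(β̂₁)

Step 1: Find critical t-value
- Confidence level = 0.99
- Degrees of freedom = n - 2 = 17 - 2 = 15
- t*(α/2, 15) = 2.9467

Step 2: Calculate margin of error
Margin = 2.9467 × 0.1050 = 0.3094

Step 3: Construct interval
CI = 1.4110 ± 0.3094
CI = (1.1016, 1.7204)

Interpretation: intervals built this way capture the true β₁ in 99% of repeated samples; here the plausible range for the per-unit effect of x on y is 1.1016 to 1.7204.
Since 0 is outside the interval, a two-sided test at α = 0.01 would reject H₀: β₁ = 0.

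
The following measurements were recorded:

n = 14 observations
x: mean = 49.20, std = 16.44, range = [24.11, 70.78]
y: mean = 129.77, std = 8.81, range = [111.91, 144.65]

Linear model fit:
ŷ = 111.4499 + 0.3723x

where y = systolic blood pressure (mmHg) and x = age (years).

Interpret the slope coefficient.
For each additional year of age, predicted blood pressure increases by approximately 0.3723 mmHg.

β₁ = 0.3723 is the change in predicted blood pressure (mmHg) per additional year of age.

Interpretation:
- Age up by 1 year → predicted blood pressure increases by 0.3723 mmHg
- The effect is assumed constant over the observed range of x (linearity)

The intercept β₀ = 111.4499 is the predicted blood pressure when age = 0; since the smallest observed x is 24.11, this is an extrapolation and mainly anchors the line.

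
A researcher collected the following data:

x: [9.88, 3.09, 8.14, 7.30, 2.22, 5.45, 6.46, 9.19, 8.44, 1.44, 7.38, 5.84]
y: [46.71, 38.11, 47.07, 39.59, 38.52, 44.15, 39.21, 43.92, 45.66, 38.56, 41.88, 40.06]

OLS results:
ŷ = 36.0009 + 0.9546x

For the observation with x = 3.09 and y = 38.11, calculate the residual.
Residual = -0.8406

The residual is the difference between the actual value and the predicted value:

Residual = y - ŷ

Step 1: Calculate predicted value
ŷ = 36.0009 + 0.9546 × 3.09
ŷ = 38.9506

Step 2: Calculate residual
Residual = 38.11 - 38.9506
Residual = -0.8406

Sign check: y < ŷ, so the point is below the line and the fit overestimates here.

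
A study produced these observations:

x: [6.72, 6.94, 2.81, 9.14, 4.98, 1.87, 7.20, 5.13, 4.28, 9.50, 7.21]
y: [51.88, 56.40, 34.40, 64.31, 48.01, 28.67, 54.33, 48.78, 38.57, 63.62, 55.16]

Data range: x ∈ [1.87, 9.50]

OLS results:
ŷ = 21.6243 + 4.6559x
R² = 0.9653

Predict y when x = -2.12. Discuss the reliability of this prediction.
The equation gives ŷ = 11.7538; however x = -2.12 is 3.99 units below the observed range, so this extrapolated value should not be trusted.

Prediction calculation:
ŷ = 21.6243 + 4.6559 × (-2.12)
ŷ = 11.7538

Reliability:
- Data range: x ∈ [1.87, 9.50]
- Prediction point: x = -2.12 is 3.99 units below the observed range → this is EXTRAPOLATION, not interpolation

Why that matters here:
- The linear relationship may not hold outside the observed range
- There are no observations near this x to validate the fitted line there
- R² describes fit only over the sampled x values; it says nothing about behaviour beyond them

Report the number if required, but flag clearly that it is an extrapolation.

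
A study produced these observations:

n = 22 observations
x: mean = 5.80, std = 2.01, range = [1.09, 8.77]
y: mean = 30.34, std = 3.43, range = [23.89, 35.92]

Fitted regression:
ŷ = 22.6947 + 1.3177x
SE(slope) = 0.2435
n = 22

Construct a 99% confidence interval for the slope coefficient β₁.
The 99% CI for β₁ is (0.6249, 2.0105)

Confidence interval for the slope:

The 99% CI for β₁ is: β̂₁ ± t*(α/2, n-2) × SE(β̂₁)

Step 1: Find critical t-value
- Confidence level = 0.99
- Degrees of freedom = n - 2 = 22 - 2 = 20
- t*(α/2, 20) = 2.8453

Step 2: Calculate margin of error
Margin = 2.8453 × 0.2435 = 0.6928

Step 3: Construct interval
CI = 1.3177 ± 0.6928
CI = (0.6249, 2.0105)

Interpretation: intervals built this way capture the true β₁ in 99% of repeated samples; here the plausible range for the per-unit effect of x on y is 0.6249 to 2.0105.
The interval does not include 0, suggesting a significant linear relationship.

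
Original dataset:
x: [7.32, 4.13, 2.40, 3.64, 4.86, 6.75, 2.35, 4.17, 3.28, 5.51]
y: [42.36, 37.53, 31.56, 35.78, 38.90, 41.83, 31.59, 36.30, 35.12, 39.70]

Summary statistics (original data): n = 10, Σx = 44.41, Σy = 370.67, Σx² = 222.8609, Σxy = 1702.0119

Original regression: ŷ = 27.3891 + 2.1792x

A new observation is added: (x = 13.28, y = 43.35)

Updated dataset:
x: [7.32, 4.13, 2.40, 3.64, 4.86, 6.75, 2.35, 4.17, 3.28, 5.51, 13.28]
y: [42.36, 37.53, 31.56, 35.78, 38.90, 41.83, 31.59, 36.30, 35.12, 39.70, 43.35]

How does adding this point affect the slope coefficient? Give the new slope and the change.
New slope β₁ = 1.1003 versus 2.1792 before: a change of -1.0789 (-49.5%).

x = 13.28 lies well outside the original x-range [2.35, 7.32] (x̄ ≈ 4.44), so this observation has high leverage and can move the slope substantially.

Step 1: Update the sums with the new point (n goes from 10 to 11)
Σx  = 44.41 + 13.28 = 57.69
Σy  = 370.67 + 43.35 = 414.02
Σx² = 222.8609 + 13.28² = 222.8609 + 176.3584 = 399.2193
Σxy = 1702.0119 + 13.28×43.35 = 1702.0119 + 575.6880 = 2277.6999

Step 2: Recompute the slope with b₁ = (nΣxy − ΣxΣy) / (nΣx² − (Σx)²)
Numerator   = 11×2277.6999 − 57.69×414.02 = 25054.6989 − 23884.8138 = 1169.8851
Denominator = 11×399.2193 − 57.69² = 4391.4123 − 3328.1361 = 1063.2762
b₁(new) = 1169.8851 / 1063.2762 = 1.1003

(Same formula on the original sums: (10×1702.0119 − 44.41×370.67) / (10×222.8609 − 44.41²) = 558.6643 / 256.3609 = 2.1792, matching the given fit.)

Step 3: Change in slope
Δβ₁ = 1.1003 − 2.1792 = -1.0789
Relative change = -1.0789 / 2.1792 × 100% = -49.5%
→ the slope decreases when the point is added.

Because the point sits below the extension of the original line at a high-leverage x, it tilts the fit down.
In practice: examine leverage (hᵢ) and Cook's distance rather than deleting it automatically.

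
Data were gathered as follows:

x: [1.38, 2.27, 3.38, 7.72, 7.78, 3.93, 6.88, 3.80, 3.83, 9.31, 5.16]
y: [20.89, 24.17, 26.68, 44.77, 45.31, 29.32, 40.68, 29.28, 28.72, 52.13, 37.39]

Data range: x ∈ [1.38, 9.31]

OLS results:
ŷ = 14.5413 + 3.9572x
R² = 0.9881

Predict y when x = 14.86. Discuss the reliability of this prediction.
ŷ = 73.3453, but this is extrapolation (above the data range [1.38, 9.31]) and may be unreliable.

Prediction calculation:
ŷ = 14.5413 + 3.9572 × 14.86
ŷ = 73.3453

Reliability:
- Data range: x ∈ [1.38, 9.31]
- Prediction point: x = 14.86 is 5.55 units above the observed range → this is EXTRAPOLATION, not interpolation

Why that matters here:
- Real relationships often flatten, saturate, or turn nonlinear at extremes
- The standard error of prediction grows with (x − x̄)², and x = 14.86 is far from x̄ = 5.04

A defensible statement: 'if the linear trend continued to x = 14.86, y would be about 73.3453' — the premise is untested.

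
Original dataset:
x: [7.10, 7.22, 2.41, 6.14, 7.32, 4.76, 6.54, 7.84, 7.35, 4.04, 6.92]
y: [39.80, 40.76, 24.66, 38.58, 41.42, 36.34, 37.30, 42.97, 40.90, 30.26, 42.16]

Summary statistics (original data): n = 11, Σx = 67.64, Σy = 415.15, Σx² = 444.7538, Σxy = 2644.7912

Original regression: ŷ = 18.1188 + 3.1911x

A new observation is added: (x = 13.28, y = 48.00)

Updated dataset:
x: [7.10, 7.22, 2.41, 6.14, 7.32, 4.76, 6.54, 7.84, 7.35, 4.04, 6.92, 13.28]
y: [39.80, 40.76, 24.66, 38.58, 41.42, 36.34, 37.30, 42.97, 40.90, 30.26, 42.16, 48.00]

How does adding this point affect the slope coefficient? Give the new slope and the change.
New slope β₁ = 2.1083 versus 3.1911 before: a change of -1.0828 (-33.9%).

x = 13.28 lies well outside the original x-range [2.41, 7.84] (x̄ ≈ 6.15), so this observation has high leverage and can move the slope substantially.

Step 1: Update the sums with the new point (n goes from 11 to 12)
Σx  = 67.64 + 13.28 = 80.92
Σy  = 415.15 + 48.00 = 463.15
Σx² = 444.7538 + 13.28² = 444.7538 + 176.3584 = 621.1122
Σxy = 2644.7912 + 13.28×48.00 = 2644.7912 + 637.4400 = 3282.2312

Step 2: Recompute the slope with b₁ = (nΣxy − ΣxΣy) / (nΣx² − (Σx)²)
Numerator   = 12×3282.2312 − 80.92×463.15 = 39386.7744 − 37478.0980 = 1908.6764
Denominator = 12×621.1122 − 80.92² = 7453.3464 − 6548.0464 = 905.3000
b₁(new) = 1908.6764 / 905.3000 = 2.1083

(Same formula on the original sums: (11×2644.7912 − 67.64×415.15) / (11×444.7538 − 67.64²) = 1011.9572 / 317.1222 = 3.1911, matching the given fit.)

Step 3: Change in slope
Δβ₁ = 2.1083 − 3.1911 = -1.0828
Relative change = -1.0828 / 3.1911 × 100% = -33.9%
→ the slope decreases when the point is added.

Because the point sits below the extension of the original line at a high-leverage x, it tilts the fit down.
In practice: examine leverage (hᵢ) and Cook's distance rather than deleting it automatically; check such a point for data-entry or measurement error.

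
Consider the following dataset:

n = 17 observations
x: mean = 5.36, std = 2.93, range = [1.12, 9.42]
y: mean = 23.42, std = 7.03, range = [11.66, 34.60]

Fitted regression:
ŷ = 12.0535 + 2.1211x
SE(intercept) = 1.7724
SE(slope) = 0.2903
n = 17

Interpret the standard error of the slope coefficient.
SE(slope) = 0.2903 measures the uncertainty in the estimated slope. The coefficient is estimated precisely (SE/|β̂₁| = 13.7%).

SE(β̂₁) = s / √Sxx, where s is the residual standard deviation and Sxx = Σ(x − x̄)². It is the yardstick for how far β̂₁ = 2.1211 could plausibly be from the true slope.

Relative precision:
- SE / |β̂₁| = 0.2903 / 2.1211 = 13.7%
- Rule of thumb (under 20%: precise; 20% to under 50%: moderately precise; 50% or more: imprecise) → precise

Rough 95% range (±2 SE): 2.1211 ± 0.5806 → (1.5405, 2.7017).

What drives SE(β̂₁): more residual scatter → larger SE; larger n (here n = 17) → smaller SE.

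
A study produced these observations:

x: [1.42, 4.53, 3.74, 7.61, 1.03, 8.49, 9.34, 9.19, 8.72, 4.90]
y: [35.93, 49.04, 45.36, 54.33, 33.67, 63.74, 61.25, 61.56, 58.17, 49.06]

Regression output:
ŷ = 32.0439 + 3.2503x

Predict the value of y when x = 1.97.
ŷ = 38.4470

x = 1.97 lies inside the observed range [1.03, 9.34], so the fitted equation applies directly:

ŷ = 32.0439 + 3.2503 × 1.97
ŷ = 32.0439 + 6.4031
ŷ = 38.4470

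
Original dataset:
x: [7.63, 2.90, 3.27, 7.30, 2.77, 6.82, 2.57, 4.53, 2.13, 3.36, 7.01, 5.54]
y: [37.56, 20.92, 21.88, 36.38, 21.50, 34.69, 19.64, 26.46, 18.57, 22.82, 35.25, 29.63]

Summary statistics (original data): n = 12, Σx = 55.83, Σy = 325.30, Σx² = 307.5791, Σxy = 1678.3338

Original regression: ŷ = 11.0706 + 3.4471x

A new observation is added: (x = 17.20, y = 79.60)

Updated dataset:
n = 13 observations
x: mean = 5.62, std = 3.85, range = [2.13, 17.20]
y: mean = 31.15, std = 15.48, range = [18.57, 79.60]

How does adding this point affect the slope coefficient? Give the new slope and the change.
New slope β₁ = 4.0011 versus 3.4471 before: a change of +0.5540 (+16.1%).

The new point has HIGH LEVERAGE: x = 17.20 is far from the original mean x̄ = 55.83/12 ≈ 4.65 (original range [2.13, 7.63]).

Step 1: Update the sums with the new point (n goes from 12 to 13)
Σx  = 55.83 + 17.20 = 73.03
Σy  = 325.30 + 79.60 = 404.90
Σx² = 307.5791 + 17.20² = 307.5791 + 295.8400 = 603.4191
Σxy = 1678.3338 + 17.20×79.60 = 1678.3338 + 1369.1200 = 3047.4538

Step 2: Recompute the slope with b₁ = (nΣxy − ΣxΣy) / (nΣx² − (Σx)²)
Numerator   = 13×3047.4538 − 73.03×404.90 = 39616.8994 − 29569.8470 = 10047.0524
Denominator = 13×603.4191 − 73.03² = 7844.4483 − 5333.3809 = 2511.0674
b₁(new) = 10047.0524 / 2511.0674 = 4.0011

(Same formula on the original sums: (12×1678.3338 − 55.83×325.30) / (12×307.5791 − 55.83²) = 1978.5066 / 573.9603 = 3.4471, matching the given fit.)

Step 3: Change in slope
Δβ₁ = 4.0011 − 3.4471 = +0.5540
Relative change = +0.5540 / 3.4471 × 100% = +16.1%
→ the slope increases when the point is added.

Because the point sits above the extension of the original line at a high-leverage x, it tilts the fit up.
In practice: examine leverage (hᵢ) and Cook's distance rather than deleting it automatically.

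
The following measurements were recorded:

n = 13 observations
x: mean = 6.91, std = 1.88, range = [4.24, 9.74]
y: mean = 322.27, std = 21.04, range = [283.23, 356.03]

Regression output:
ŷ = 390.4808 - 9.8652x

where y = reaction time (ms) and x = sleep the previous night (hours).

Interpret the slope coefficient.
On average, reaction time is about 9.8652 ms lower for every extra hour of sleep.

β₁ = -9.8652 is the change in predicted reaction time (ms) per additional hour of sleep.

Interpretation:
- Sleep up by 1 hour → predicted reaction time decreases by 9.8652 ms
- This is a linear approximation: the same per-unit change is assumed across the whole observed x range
- The slope describes association in these data, not necessarily a causal effect

(β₀ = 390.4808 is the fitted value at x = 0 and is not part of the slope interpretation.)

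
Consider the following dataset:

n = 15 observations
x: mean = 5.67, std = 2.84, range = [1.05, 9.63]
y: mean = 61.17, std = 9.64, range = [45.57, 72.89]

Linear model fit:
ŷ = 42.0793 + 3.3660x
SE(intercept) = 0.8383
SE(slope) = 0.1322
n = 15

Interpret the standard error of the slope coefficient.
The slope 3.3660 is pinned down to within about ±0.1322 (one SE) by these data — relative uncertainty 3.9%, i.e. precise.

SE(β̂₁) = 0.1322 says: if we drew many samples of n = 15 from the same population and refit each time, the fitted slopes would scatter with a standard deviation of roughly 0.1322 around the true β₁.

Relative precision:
- SE / |β̂₁| = 0.1322 / 3.3660 = 3.9%
- Rule of thumb (under 20%: precise; 20% to under 50%: moderately precise; 50% or more: imprecise) → precise

Link to interval estimation: a confidence interval for β₁ is β̂₁ ± t* × 0.1322, so SE sets the half-width per unit of t*.

What drives SE(β̂₁): wider spread of x values → smaller SE.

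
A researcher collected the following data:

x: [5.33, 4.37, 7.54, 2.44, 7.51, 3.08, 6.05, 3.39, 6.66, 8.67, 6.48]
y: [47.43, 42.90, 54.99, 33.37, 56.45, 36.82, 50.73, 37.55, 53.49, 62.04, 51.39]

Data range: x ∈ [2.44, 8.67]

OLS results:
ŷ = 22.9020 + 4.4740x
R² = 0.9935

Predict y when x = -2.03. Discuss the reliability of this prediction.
ŷ = 13.8198 (extrapolation — x = -2.03 lies outside [2.44, 8.67], so reliability is low).

Prediction calculation:
ŷ = 22.9020 + 4.4740 × (-2.03)
ŷ = 13.8198

Reliability:
- Data range: x ∈ [2.44, 8.67]
- Prediction point: x = -2.03 is 4.47 units below the observed range → this is EXTRAPOLATION, not interpolation

Why that matters here:
- The linear relationship may not hold outside the observed range
- There are no observations near this x to validate the fitted line there

Report the number if required, but flag clearly that it is an extrapolation.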